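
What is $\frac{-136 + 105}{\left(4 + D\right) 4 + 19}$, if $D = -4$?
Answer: $- \frac{31}{19} \approx -1.6316$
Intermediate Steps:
$\frac{-136 + 105}{\left(4 + D\right) 4 + 19} = \frac{-136 + 105}{\left(4 - 4\right) 4 + 19} = - \frac{31}{0 \cdot 4 + 19} = - \frac{31}{0 + 19} = - \frac{31}{19}$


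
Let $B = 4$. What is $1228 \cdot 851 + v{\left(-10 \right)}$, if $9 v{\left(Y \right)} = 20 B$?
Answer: $\frac{9405332}{9} \approx 1.045 \cdot 10^{6}$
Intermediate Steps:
$v{\left(Y \right)} = \frac{80}{9}$ ($v{\left(Y \right)} = \frac{20 \cdot 4}{9} = \frac{1}{9} \cdot 80 = \frac{80}{9}$)
$1228 \cdot 851 + v{\left(-10 \right)} = 1228 \cdot 851 + \frac{80}{9} = 1045028 + \frac{80}{9} = \frac{9405332}{9}$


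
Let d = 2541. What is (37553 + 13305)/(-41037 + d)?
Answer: -25429/19248 ≈ -1.3211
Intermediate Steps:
(37553 + 13305)/(-41037 + d) = (37553 + 13305)/(-41037 + 2541) = 50858/(-38496) = 50858*(-1/38496) = -25429/19248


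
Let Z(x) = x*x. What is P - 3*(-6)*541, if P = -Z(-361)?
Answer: -120583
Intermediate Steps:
Z(x) = x**2
P = -130321 (P = -1*(-361)**2 = -1*130321 = -130321)
P - 3*(-6)*541 = -130321 - 3*(-6)*541 = -130321 - (-18)*541 = -130321 - 1*(-9738) = -130321 + 9738 = -120583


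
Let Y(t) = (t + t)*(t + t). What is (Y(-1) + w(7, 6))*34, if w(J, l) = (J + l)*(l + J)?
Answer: 5882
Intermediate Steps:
Y(t) = 4*t² (Y(t) = (2*t)*(2*t) = 4*t²)
w(J, l) = (J + l)² (w(J, l) = (J + l)*(J + l) = (J + l)²)
(Y(-1) + w(7, 6))*34 = (4*(-1)² + (7 + 6)²)*34 = (4*1 + 13²)*34 = (4 + 169)*34 = 173*34 = 5882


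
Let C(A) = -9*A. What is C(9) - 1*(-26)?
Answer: -55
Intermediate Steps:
C(9) - 1*(-26) = -9*9 - 1*(-26) = -81 + 26 = -55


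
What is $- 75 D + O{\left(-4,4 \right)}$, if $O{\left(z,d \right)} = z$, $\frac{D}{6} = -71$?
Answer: $31946$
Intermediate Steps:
$D = -426$ ($D = 6 \left(-71\right) = -426$)
$- 75 D + O{\left(-4,4 \right)} = \left(-75\right) \left(-426\right) - 4 = 31950 - 4 = 31946$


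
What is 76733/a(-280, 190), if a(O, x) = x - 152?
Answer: 76733/38 ≈ 2019.3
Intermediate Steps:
a(O, x) = -152 + x
76733/a(-280, 190) = 76733/(-152 + 190) = 76733/38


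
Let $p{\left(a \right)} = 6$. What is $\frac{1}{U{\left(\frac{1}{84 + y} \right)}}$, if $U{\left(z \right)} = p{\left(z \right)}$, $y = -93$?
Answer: $\frac{1}{6} \approx 0.16667$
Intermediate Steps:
$U{\left(z \right)} = 6$
$\frac{1}{U{\left(\frac{1}{84 + y} \right)}} = \frac{1}{6}$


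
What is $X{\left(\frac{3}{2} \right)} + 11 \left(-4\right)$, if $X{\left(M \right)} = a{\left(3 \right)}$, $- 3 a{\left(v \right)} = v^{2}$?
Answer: $-47$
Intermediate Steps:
$a{\left(v \right)} = - \frac{v^{2}}{3}$
$X{\left(M \right)} = -3$ ($X{\left(M \right)} = - \frac{3^{2}}{3} = \left(- \frac{1}{3}\right) 9 = -3$)
$X{\left(\frac{3}{2} \right)} + 11 \left(-4\right) = -3 + 11 \left(-4\right) = -3 - 44 = -47$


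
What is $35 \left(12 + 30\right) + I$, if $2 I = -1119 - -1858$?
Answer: $\frac{3679}{2} \approx 1839.5$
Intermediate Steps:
$I = \frac{739}{2}$ ($I = \frac{-1119 - -1858}{2} = \frac{-1119 + 1858}{2} = \frac{1}{2} \cdot 739 = \frac{739}{2} \approx 369.5$)
$35 \left(12 + 30\right) + I = 35 \left(12 + 30\right) + \frac{739}{2} = 35 \cdot 42 + \frac{739}{2} = 1470 + \frac{739}{2} = \frac{3679}{2}$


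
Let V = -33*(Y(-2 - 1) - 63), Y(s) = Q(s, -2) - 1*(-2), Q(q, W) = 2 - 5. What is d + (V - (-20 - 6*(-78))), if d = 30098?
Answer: 31762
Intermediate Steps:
Q(q, W) = -3
Y(s) = -1 (Y(s) = -3 - 1*(-2) = -3 + 2 = -1)
V = 2112 (V = -33*(-1 - 63) = -33*(-64) = 2112)
d + (V - (-20 - 6*(-78))) = 30098 + (2112 - (-20 - 6*(-78))) = 30098 + (2112 - (-20 + 468)) = 30098 + (2112 - 1*448) = 30098 + (2112 - 448) = 30098 + 1664 = 31762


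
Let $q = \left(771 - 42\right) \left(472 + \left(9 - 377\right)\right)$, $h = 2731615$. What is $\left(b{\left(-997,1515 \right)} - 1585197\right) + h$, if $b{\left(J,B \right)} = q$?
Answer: $1222234$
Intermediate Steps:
$q = 75816$ ($q = 729 \left(472 - 368\right) = 729 \cdot 104 = 75816$)
$b{\left(J,B \right)} = 75816$
$\left(b{\left(-997,1515 \right)} - 1585197\right) + h = \left(75816 - 1585197\right) + 2731615 = -1509381 + 2731615 = 1222234$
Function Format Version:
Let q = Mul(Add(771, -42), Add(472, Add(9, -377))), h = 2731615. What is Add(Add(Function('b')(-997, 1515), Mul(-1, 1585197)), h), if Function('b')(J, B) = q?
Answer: 1222234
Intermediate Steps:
q = 75816 (q = Mul(729, Add(472, -368)) = Mul(729, 104) = 75816)
Function('b')(J, B) = 75816
Add(Add(Function('b')(-997, 1515), Mul(-1, 1585197)), h) = Add(Add(75816, Mul(-1, 1585197)), 2731615) = Add(Add(75816, -1585197), 2731615) = Add(-1509381, 2731615) = 1222234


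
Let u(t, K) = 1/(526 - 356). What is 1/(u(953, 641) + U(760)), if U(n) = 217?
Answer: 170/36891 ≈ 0.0046082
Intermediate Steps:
u(t, K) = 1/170
1/(u(953, 641) + U(760)) = 1/(1/170 + 217) = 1/(36891/170) = 170/36891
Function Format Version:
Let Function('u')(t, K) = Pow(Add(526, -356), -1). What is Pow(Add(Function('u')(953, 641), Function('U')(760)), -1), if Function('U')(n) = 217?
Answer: Rational(170, 36891) ≈ 0.0046082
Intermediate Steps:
Function('u')(t, K) = Rational(1, 170) (Function('u')(t, K) = Pow(170, -1) = Rational(1, 170))
Pow(Add(Function('u')(953, 641), Function('U')(760)), -1) = Pow(Add(Rational(1, 170), 217), -1) = Pow(Rational(36891, 170), -1) = Rational(170, 36891)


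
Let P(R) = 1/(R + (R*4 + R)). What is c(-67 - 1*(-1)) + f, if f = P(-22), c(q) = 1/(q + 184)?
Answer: 7/7788 ≈ 0.00089882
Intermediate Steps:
P(R) = 1/(6*R) (P(R) = 1/(R + (4*R + R)) = 1/(R + 5*R) = 1/(6*R))
c(q) = 1/(184 + q)
f = -1/132 (f = (1/6)/(-22) = (1/6)*(-1/22) = -1/132 ≈ -0.0075758)
c(-67 - 1*(-1)) + f = 1/(184 + (-67 - 1*(-1))) - 1/132 = 1/(184 + (-67 + 1)) - 1/132 = 1/(184 - 66) - 1/132 = 1/118 - 1/132 = 7/7788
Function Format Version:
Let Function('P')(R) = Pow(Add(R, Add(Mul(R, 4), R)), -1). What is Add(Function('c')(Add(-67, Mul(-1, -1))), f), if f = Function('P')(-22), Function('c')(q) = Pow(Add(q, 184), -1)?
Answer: Rational(7, 7788) ≈ 0.00089882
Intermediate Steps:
Function('P')(R) = Mul(Rational(1, 6), Pow(R, -1)) (Function('P')(R) = Pow(Add(R, Add(Mul(4, R), R)), -1) = Pow(Add(R, Mul(5, R)), -1) = Pow(Mul(6, R), -1) = Mul(Rational(1, 6), Pow(R, -1)))
Function('c')(q) = Pow(Add(184, q), -1)
f = Rational(-1, 132) (f = Mul(Rational(1, 6), Pow(-22, -1)) = Mul(Rational(1, 6), Rational(-1, 22)) = Rational(-1, 132) ≈ -0.0075758)
Add(Function('c')(Add(-67, Mul(-1, -1))), f) = Add(Pow(Add(184, Add(-67, Mul(-1, -1))), -1), Rational(-1, 132)) = Add(Pow(Add(184, Add(-67, 1)), -1), Rational(-1, 132)) = Add(Pow(Add(184, -66), -1), Rational(-1, 132)) = Add(Pow(118, -1), Rational(-1, 132)) = Add(Rational(1, 118), Rational(-1, 132)) = Rational(7, 7788)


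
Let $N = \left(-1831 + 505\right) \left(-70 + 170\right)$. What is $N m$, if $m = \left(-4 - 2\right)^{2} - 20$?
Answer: $-2121600$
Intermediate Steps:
$N = -132600$ ($N = \left(-1326\right) 100 = -132600$)
$m = 16$ ($m = \left(-6\right)^{2} - 20 = 36 - 20 = 16$)
$N m = \left(-132600\right) 16 = -2121600$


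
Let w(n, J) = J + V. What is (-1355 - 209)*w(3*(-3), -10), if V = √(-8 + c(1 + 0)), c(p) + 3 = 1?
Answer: 15640 - 1564*I*√10 ≈ 15640.0 - 4945.8*I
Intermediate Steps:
c(p) = -2 (c(p) = -3 + 1 = -2)
V = I*√10 (V = √(-8 - 2) = √(-10) = I*√10 ≈ 3.1623*I)
w(n, J) = J + I*√10
(-1355 - 209)*w(3*(-3), -10) = (-1355 - 209)*(-10 + I*√10) = -1564*(-10 + I*√10) = 15640 - 1564*I*√10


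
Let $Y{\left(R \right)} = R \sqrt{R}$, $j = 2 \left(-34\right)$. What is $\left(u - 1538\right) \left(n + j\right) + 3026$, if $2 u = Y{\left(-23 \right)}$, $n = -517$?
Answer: $902756 + \frac{13455 i \sqrt{23}}{2} \approx 9.0276 \cdot 10^{5} + 32264.0 i$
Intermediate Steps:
$j = -68$
$Y{\left(R \right)} = R^{\frac{3}{2}}$
$u = - \frac{23 i \sqrt{23}}{2}$ ($u = \frac{\left(-23\right)^{\frac{3}{2}}}{2} = \frac{\left(-23\right) i \sqrt{23}}{2} = - \frac{23 i \sqrt{23}}{2} \approx - 55.152 i$)
$\left(u - 1538\right) \left(n + j\right) + 3026 = \left(- \frac{23 i \sqrt{23}}{2} - 1538\right) \left(-517 - 68\right) + 3026 = \left(-1538 - \frac{23 i \sqrt{23}}{2}\right) \left(-585\right) + 3026 = \left(899730 + \frac{13455 i \sqrt{23}}{2}\right) + 3026 = 902756 + \frac{13455 i \sqrt{23}}{2}$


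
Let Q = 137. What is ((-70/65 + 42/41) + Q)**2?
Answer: 5327978049/284089 ≈ 18755.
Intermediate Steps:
((-70/65 + 42/41) + Q)**2 = ((-70/65 + 42/41) + 137)**2 = ((-70*1/65 + 42*(1/41)) + 137)**2 = ((-14/13 + 42/41) + 137)**2 = (-28/533 + 137)**2 = (72993/533)**2 = 5327978049/284089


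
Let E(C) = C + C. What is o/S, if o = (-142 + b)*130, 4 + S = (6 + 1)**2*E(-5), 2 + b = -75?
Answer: 1095/19 ≈ 57.632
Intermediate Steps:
b = -77 (b = -2 - 75 = -77)
E(C) = 2*C
S = -494 (S = -4 + (6 + 1)**2*(2*(-5)) = -4 + 7**2*(-10) = -4 + 49*(-10) = -4 - 490 = -494)
o = -28470 (o = (-142 - 77)*130 = -219*130 = -28470)
o/S = -28470/(-494) = -28470*(-1/494) = 1095/19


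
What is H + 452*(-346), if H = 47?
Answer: -156345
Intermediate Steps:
H + 452*(-346) = 47 + 452*(-346) = 47 - 156392 = -156345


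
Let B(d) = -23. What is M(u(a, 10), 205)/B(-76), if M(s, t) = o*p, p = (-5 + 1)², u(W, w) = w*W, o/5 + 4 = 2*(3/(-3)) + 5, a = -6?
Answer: 80/23 ≈ 3.4783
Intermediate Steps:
o = -5 (o = -20 + 5*(2*(3/(-3)) + 5) = -20 + 5*(2*(3*(-⅓)) + 5) = -20 + 5*(2*(-1) + 5) = -20 + 5*(-2 + 5) = -20 + 5*3 = -20 + 15 = -5)
u(W, w) = W*w
p = 16 (p = (-4)² = 16)
M(s, t) = -80 (M(s, t) = -5*16 = -80)
M(u(a, 10), 205)/B(-76) = -80/(-23) = -80*(-1/23) = 80/23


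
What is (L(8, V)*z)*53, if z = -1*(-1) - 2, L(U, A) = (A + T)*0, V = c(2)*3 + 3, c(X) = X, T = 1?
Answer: 0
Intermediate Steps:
V = 9 (V = 2*3 + 3 = 6 + 3 = 9)
L(U, A) = 0 (L(U, A) = (A + 1)*0 = (1 + A)*0 = 0)
z = -1 (z = 1 - 2 = -1)
(L(8, V)*z)*53 = (0*(-1))*53 = 0*53 = 0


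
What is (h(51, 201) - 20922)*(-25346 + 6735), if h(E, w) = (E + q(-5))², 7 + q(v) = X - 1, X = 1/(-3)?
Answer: 3199491454/9 ≈ 3.5550e+8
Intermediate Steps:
X = -⅓ ≈ -0.33333
q(v) = -25/3 (q(v) = -7 + (-⅓ - 1) = -7 - 4/3 = -25/3)
h(E, w) = (-25/3 + E)² (h(E, w) = (E - 25/3)² = (-25/3 + E)²)
(h(51, 201) - 20922)*(-25346 + 6735) = ((-25 + 3*51)²/9 - 20922)*(-25346 + 6735) = ((-25 + 153)²/9 - 20922)*(-18611) = ((⅑)*128² - 20922)*(-18611) = ((⅑)*16384 - 20922)*(-18611) = (16384/9 - 20922)*(-18611) = -171914/9*(-18611) = 3199491454/9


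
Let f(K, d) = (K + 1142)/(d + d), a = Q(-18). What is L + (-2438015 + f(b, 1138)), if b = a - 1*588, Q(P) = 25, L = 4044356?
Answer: 3656032695/2276 ≈ 1.6063e+6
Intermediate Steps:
a = 25
b = -563 (b = 25 - 1*588 = 25 - 588 = -563)
f(K, d) = (1142 + K)/(2*d) (f(K, d) = (1142 + K)/((2*d)) = (1142 + K)*(1/(2*d)) = (1142 + K)/(2*d))
L + (-2438015 + f(b, 1138)) = 4044356 + (-2438015 + (½)*(1142 - 563)/1138) = 4044356 + (-2438015 + (½)*(1/1138)*579) = 4044356 + (-2438015 + 579/2276) = 4044356 - 5548921561/2276 = 3656032695/2276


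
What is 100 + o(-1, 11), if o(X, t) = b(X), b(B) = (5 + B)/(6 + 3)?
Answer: 904/9 ≈ 100.44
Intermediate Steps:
b(B) = 5/9 + B/9 (b(B) = (5 + B)/9 = (5 + B)*(⅑) = 5/9 + B/9)
o(X, t) = 5/9 + X/9
100 + o(-1, 11) = 100 + (5/9 + (⅑)*(-1)) = 100 + (5/9 - ⅑) = 100 + 4/9 = 904/9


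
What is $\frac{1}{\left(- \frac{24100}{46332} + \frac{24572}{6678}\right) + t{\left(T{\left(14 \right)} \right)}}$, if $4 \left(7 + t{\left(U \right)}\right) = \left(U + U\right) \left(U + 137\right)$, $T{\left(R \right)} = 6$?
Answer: $\frac{4297293}{1827034453} \approx 0.0023521$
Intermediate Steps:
$t{\left(U \right)} = -7 + \frac{U \left(137 + U\right)}{2}$ ($t{\left(U \right)} = -7 + \frac{\left(U + U\right) \left(U + 137\right)}{4} = -7 + \frac{2 U \left(137 + U\right)}{4} = -7 + \frac{U \left(137 + U\right)}{2}$)
$\frac{1}{\left(- \frac{24100}{46332} + \frac{24572}{6678}\right) + t{\left(T{\left(14 \right)} \right)}} = \frac{1}{\left(- \frac{24100}{46332} + \frac{24572}{6678}\right) + \left(-7 + \frac{6^{2}}{2} + \frac{137}{2} \cdot 6\right)} = \frac{1}{\left(\left(-24100\right) \frac{1}{46332} + 24572 \cdot \frac{1}{6678}\right) + \left(-7 + \frac{1}{2} \cdot 36 + 411\right)} = \frac{1}{\left(- \frac{6025}{11583} + \frac{12286}{3339}\right) + \left(-7 + 18 + 411\right)} = \frac{1}{\frac{13576807}{4297293} + 422} = \frac{1}{\frac{1827034453}{4297293}} = \frac{4297293}{1827034453}$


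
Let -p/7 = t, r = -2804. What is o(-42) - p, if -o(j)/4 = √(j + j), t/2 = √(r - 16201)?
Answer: I*(-8*√21 + 14*√19005) ≈ 1893.4*I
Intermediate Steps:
t = 2*I*√19005 (t = 2*√(-2804 - 16201) = 2*√(-19005) = 2*(I*√19005) = 2*I*√19005 ≈ 275.72*I)
o(j) = -4*√2*√j (o(j) = -4*√(j + j) = -4*√2*√j)
p = -14*I*√19005 ≈ -1930.0*I
o(-42) - p = -4*√2*√(-42) - (-14)*I*√19005 = -4*√2*I*√42 + 14*I*√19005 = -8*I*√21 + 14*I*√19005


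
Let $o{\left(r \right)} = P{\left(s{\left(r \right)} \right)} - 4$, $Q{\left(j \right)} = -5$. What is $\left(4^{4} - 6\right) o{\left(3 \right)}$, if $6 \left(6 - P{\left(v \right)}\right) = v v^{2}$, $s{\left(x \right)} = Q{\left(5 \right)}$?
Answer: $\frac{17125}{3} \approx 5708.3$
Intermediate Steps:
$s{\left(x \right)} = -5$
$P{\left(v \right)} = 6 - \frac{v^{3}}{6}$ ($P{\left(v \right)} = 6 - \frac{v v^{2}}{6} = 6 - \frac{v^{3}}{6}$)
$o{\left(r \right)} = \frac{137}{6}$ ($o{\left(r \right)} = \left(6 - \frac{\left(-5\right)^{3}}{6}\right) - 4 = \left(6 - - \frac{125}{6}\right) - 4 = \left(6 + \frac{125}{6}\right) - 4 = \frac{161}{6} - 4 = \frac{137}{6}$)
$\left(4^{4} - 6\right) o{\left(3 \right)} = \left(4^{4} - 6\right) \frac{137}{6} = \left(256 - 6\right) \frac{137}{6} = 250 \cdot \frac{137}{6} = \frac{17125}{3}$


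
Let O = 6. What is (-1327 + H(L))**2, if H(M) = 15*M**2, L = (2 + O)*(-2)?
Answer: 6315169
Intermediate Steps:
L = -16 (L = (2 + 6)*(-2) = 8*(-2) = -16)
(-1327 + H(L))**2 = (-1327 + 15*(-16)**2)**2 = (-1327 + 15*256)**2 = (-1327 + 3840)**2 = 2513**2 = 6315169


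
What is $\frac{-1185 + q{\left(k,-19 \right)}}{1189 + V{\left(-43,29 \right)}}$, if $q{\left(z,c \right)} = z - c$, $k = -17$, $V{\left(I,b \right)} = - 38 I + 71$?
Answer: $- \frac{1183}{2894} \approx -0.40878$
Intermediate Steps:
$V{\left(I,b \right)} = 71 - 38 I$
$\frac{-1185 + q{\left(k,-19 \right)}}{1189 + V{\left(-43,29 \right)}} = \frac{-1185 - -2}{1189 + \left(71 - -1634\right)} = \frac{-1185 + \left(-17 + 19\right)}{1189 + \left(71 + 1634\right)} = \frac{-1185 + 2}{1189 + 1705} = - \frac{1183}{2894}$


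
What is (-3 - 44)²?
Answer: 2209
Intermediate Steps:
(-3 - 44)² = (-47)² = 2209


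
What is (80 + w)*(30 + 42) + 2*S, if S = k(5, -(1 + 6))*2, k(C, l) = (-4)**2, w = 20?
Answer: 7264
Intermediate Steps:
k(C, l) = 16
S = 32 (S = 16*2 = 32)
(80 + w)*(30 + 42) + 2*S = (80 + 20)*(30 + 42) + 2*32 = 100*72 + 64 = 7200 + 64 = 7264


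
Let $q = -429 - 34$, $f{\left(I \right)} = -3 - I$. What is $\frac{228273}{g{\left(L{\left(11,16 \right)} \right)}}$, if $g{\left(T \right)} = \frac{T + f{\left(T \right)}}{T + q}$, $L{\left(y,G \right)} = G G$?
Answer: $15750837$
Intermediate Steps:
$L{\left(y,G \right)} = G^{2}$
$q = -463$
$g{\left(T \right)} = - \frac{3}{-463 + T}$ ($g{\left(T \right)} = \frac{T - \left(3 + T\right)}{T - 463} = - \frac{3}{-463 + T}$)
$\frac{228273}{g{\left(L{\left(11,16 \right)} \right)}} = \frac{228273}{\left(-3\right) \frac{1}{-463 + 16^{2}}} = \frac{228273}{\left(-3\right) \frac{1}{-463 + 256}} = \frac{228273}{\left(-3\right) \frac{1}{-207}} = \frac{228273}{\left(-3\right) \left(- \frac{1}{207}\right)} = 228273 \frac{1}{\frac{1}{69}} = 228273 \cdot 69 = 15750837$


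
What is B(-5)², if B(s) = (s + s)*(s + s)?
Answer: 10000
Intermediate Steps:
B(s) = 4*s² (B(s) = (2*s)*(2*s) = 4*s²)
B(-5)² = (4*(-5)²)² = (4*25)² = 100² = 10000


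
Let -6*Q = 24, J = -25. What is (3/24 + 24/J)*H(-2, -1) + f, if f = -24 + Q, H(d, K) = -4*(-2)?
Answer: -867/25 ≈ -34.680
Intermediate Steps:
Q = -4 (Q = -⅙*24 = -4)
H(d, K) = 8
f = -28 (f = -24 - 4 = -28)
(3/24 + 24/J)*H(-2, -1) + f = (3/24 + 24/(-25))*8 - 28 = (3*(1/24) + 24*(-1/25))*8 - 28 = (⅛ - 24/25)*8 - 28 = -167/200*8 - 28 = -167/25 - 28 = -867/25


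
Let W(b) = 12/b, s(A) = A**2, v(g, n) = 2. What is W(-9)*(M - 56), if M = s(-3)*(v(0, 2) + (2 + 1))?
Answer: 44/3 ≈ 14.667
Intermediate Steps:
M = 45 (M = (-3)**2*(2 + (2 + 1)) = 9*(2 + 3) = 9*5 = 45)
W(-9)*(M - 56) = (12/(-9))*(45 - 56) = (12*(-1/9))*(-11) = -4/3*(-11) = 44/3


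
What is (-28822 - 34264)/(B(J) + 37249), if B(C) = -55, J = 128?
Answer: -31543/18597 ≈ -1.6961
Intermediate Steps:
(-28822 - 34264)/(B(J) + 37249) = (-28822 - 34264)/(-55 + 37249) = -63086/37194 = -63086*1/37194 = -31543/18597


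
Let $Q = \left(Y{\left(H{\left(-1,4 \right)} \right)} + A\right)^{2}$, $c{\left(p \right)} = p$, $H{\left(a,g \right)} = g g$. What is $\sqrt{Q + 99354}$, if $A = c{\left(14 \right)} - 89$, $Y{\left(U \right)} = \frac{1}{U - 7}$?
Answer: $\frac{5 \sqrt{340078}}{9} \approx 323.98$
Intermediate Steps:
$H{\left(a,g \right)} = g^{2}$
$Y{\left(U \right)} = \frac{1}{-7 + U}$
$A = -75$ ($A = 14 - 89 = -75$)
$Q = \frac{454276}{81}$ ($Q = \left(\frac{1}{-7 + 4^{2}} - 75\right)^{2} = \left(\frac{1}{-7 + 16} - 75\right)^{2} = \left(\frac{1}{9} - 75\right)^{2} = \left(- \frac{674}{9}\right)^{2} = \frac{454276}{81} \approx 5608.3$)
$\sqrt{Q + 99354} = \sqrt{\frac{454276}{81} + 99354} = \sqrt{\frac{8501950}{81}} = \frac{5 \sqrt{340078}}{9}$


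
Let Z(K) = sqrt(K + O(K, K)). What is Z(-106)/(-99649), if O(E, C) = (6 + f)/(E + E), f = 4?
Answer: -3*I*sqrt(132394)/10562794 ≈ -0.00010334*I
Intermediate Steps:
O(E, C) = 5/E (O(E, C) = (6 + 4)/(E + E) = 10/((2*E)) = 10*(1/(2*E)) = 5/E)
Z(K) = sqrt(K + 5/K)
Z(-106)/(-99649) = sqrt(-106 + 5/(-106))/(-99649) = sqrt(-106 + 5*(-1/106))*(-1/99649) = sqrt(-106 - 5/106)*(-1/99649) = sqrt(-11241/106)*(-1/99649) = (3*I*sqrt(132394)/106)*(-1/99649) = -3*I*sqrt(132394)/10562794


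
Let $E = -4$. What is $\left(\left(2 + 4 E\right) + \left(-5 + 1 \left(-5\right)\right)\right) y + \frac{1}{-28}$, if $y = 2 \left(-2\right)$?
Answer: $\frac{2687}{28} \approx 95.964$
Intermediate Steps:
$y = -4$
$\left(\left(2 + 4 E\right) + \left(-5 + 1 \left(-5\right)\right)\right) y + \frac{1}{-28} = \left(\left(2 + 4 \left(-4\right)\right) + \left(-5 + 1 \left(-5\right)\right)\right) \left(-4\right) + \frac{1}{-28} = \left(\left(2 - 16\right) - 10\right) \left(-4\right) - \frac{1}{28} = \left(-14 - 10\right) \left(-4\right) - \frac{1}{28} = \left(-24\right) \left(-4\right) - \frac{1}{28} = 96 - \frac{1}{28} = \frac{2687}{28}$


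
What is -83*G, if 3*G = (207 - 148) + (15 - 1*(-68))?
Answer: -11786/3 ≈ -3928.7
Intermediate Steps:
G = 142/3 (G = ((207 - 148) + (15 - 1*(-68)))/3 = (59 + (15 + 68))/3 = (59 + 83)/3 = (⅓)*142 = 142/3 ≈ 47.333)
-83*G = -83*142/3 = -11786/3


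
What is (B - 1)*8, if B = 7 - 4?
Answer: 16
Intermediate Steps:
B = 3
(B - 1)*8 = (3 - 1)*8 = 2*8 = 16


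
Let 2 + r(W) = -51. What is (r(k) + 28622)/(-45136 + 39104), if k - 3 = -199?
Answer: -28569/6032 ≈ -4.7362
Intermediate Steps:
k = -196 (k = 3 - 199 = -196)
r(W) = -53 (r(W) = -2 - 51 = -53)
(r(k) + 28622)/(-45136 + 39104) = (-53 + 28622)/(-45136 + 39104) = 28569/(-6032) = 28569*(-1/6032) = -28569/6032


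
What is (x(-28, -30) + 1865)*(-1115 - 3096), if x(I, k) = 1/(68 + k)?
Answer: -298437781/38 ≈ -7.8536e+6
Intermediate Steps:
(x(-28, -30) + 1865)*(-1115 - 3096) = (1/(68 - 30) + 1865)*(-1115 - 3096) = (1/38 + 1865)*(-4211) = (70871/38)*(-4211) = -298437781/38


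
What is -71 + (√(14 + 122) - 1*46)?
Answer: -117 + 2*√34 ≈ -105.34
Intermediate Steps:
-71 + (√(14 + 122) - 1*46) = -71 + (√136 - 46) = -71 + (2*√34 - 46) = -71 + (-46 + 2*√34) = -117 + 2*√34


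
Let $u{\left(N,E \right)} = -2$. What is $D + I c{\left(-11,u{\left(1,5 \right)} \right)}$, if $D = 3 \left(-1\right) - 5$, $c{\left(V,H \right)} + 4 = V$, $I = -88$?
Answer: $1312$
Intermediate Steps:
$c{\left(V,H \right)} = -4 + V$
$D = -8$ ($D = -3 - 5 = -8$)
$D + I c{\left(-11,u{\left(1,5 \right)} \right)} = -8 - 88 \left(-4 - 11\right) = -8 - -1320 = -8 + 1320 = 1312$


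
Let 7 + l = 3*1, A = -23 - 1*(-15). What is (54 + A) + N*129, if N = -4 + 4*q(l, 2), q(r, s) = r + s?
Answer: -1502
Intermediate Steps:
A = -8 (A = -23 + 15 = -8)
l = -4 (l = -7 + 3*1 = -7 + 3 = -4)
N = -12 (N = -4 + 4*(-4 + 2) = -4 + 4*(-2) = -4 - 8 = -12)
(54 + A) + N*129 = (54 - 8) - 12*129 = 46 - 1548 = -1502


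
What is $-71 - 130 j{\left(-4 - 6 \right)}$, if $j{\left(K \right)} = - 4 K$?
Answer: $-5271$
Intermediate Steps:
$-71 - 130 j{\left(-4 - 6 \right)} = -71 - 130 \left(- 4 \left(-4 - 6\right)\right) = -71 - 130 \left(\left(-4\right) \left(-10\right)\right) = -71 - 5200 = -5271$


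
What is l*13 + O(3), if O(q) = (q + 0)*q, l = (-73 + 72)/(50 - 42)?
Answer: 59/8 ≈ 7.3750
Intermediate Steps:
l = -⅛ (l = -1/8 = -1*⅛ = -⅛ ≈ -0.12500)
O(q) = q² (O(q) = q*q = q²)
l*13 + O(3) = -⅛*13 + 3² = -13/8 + 9 = 59/8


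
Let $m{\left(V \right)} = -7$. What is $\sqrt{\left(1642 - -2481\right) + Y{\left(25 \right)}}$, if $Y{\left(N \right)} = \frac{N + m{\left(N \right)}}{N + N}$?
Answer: $\frac{2 \sqrt{25771}}{5} \approx 64.213$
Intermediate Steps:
$Y{\left(N \right)} = \frac{-7 + N}{2 N}$ ($Y{\left(N \right)} = \frac{N - 7}{N + N} = \frac{-7 + N}{2 N}$)
$\sqrt{\left(1642 - -2481\right) + Y{\left(25 \right)}} = \sqrt{\left(1642 - -2481\right) + \frac{-7 + 25}{2 \cdot 25}} = \sqrt{\left(1642 + 2481\right) + \frac{1}{2} \cdot \frac{1}{25} \cdot 18} = \sqrt{4123 + \frac{9}{25}} = \sqrt{\frac{103084}{25}} = \frac{2 \sqrt{25771}}{5}$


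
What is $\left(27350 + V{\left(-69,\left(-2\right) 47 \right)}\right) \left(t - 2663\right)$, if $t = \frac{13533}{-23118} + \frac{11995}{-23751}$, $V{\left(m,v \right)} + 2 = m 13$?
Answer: $- \frac{1433043755860651}{20336134} \approx -7.0468 \cdot 10^{7}$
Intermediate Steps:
$V{\left(m,v \right)} = -2 + 13 m$ ($V{\left(m,v \right)} = -2 + m 13 = -2 + 13 m$)
$t = - \frac{199574231}{183025206}$ ($t = 13533 \left(- \frac{1}{23118}\right) + 11995 \left(- \frac{1}{23751}\right) = - \frac{4511}{7706} - \frac{11995}{23751} = - \frac{199574231}{183025206} \approx -1.0904$)
$\left(27350 + V{\left(-69,\left(-2\right) 47 \right)}\right) \left(t - 2663\right) = \left(27350 + \left(-2 + 13 \left(-69\right)\right)\right) \left(- \frac{199574231}{183025206} - 2663\right) = \left(27350 - 899\right) \left(- \frac{487595697809}{183025206}\right) = 26451 \left(- \frac{487595697809}{183025206}\right) = - \frac{1433043755860651}{20336134}$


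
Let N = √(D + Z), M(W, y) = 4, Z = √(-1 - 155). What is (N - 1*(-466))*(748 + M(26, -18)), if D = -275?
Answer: 350432 + 752*√(-275 + 2*I*√39) ≈ 3.5072e+5 + 12474.0*I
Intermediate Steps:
Z = 2*I*√39 (Z = √(-156) = 2*I*√39 ≈ 12.49*I)
N = √(-275 + 2*I*√39) ≈ 0.3765 + 16.587*I
(N - 1*(-466))*(748 + M(26, -18)) = (√(-275 + 2*I*√39) - 1*(-466))*(748 + 4) = (√(-275 + 2*I*√39) + 466)*752 = (466 + √(-275 + 2*I*√39))*752 = 350432 + 752*√(-275 + 2*I*√39)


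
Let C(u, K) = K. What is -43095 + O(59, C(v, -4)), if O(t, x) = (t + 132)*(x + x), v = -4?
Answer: -44623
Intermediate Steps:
O(t, x) = 2*x*(132 + t) (O(t, x) = (132 + t)*(2*x) = 2*x*(132 + t))
-43095 + O(59, C(v, -4)) = -43095 + 2*(-4)*(132 + 59) = -43095 + 2*(-4)*191 = -43095 - 1528 = -44623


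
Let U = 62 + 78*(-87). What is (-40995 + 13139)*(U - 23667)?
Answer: 846571696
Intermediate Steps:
U = -6724 (U = 62 - 6786 = -6724)
(-40995 + 13139)*(U - 23667) = (-40995 + 13139)*(-6724 - 23667) = -27856*(-30391) = 846571696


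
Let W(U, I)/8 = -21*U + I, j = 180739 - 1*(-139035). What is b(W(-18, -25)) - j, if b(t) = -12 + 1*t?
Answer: -316962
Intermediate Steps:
j = 319774 (j = 180739 + 139035 = 319774)
W(U, I) = -168*U + 8*I (W(U, I) = 8*(-21*U + I) = 8*(I - 21*U) = -168*U + 8*I)
b(t) = -12 + t
b(W(-18, -25)) - j = (-12 + (-168*(-18) + 8*(-25))) - 1*319774 = (-12 + (3024 - 200)) - 319774 = (-12 + 2824) - 319774 = 2812 - 319774 = -316962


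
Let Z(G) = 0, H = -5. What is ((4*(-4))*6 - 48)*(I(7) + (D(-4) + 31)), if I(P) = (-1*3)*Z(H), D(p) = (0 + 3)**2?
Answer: -5760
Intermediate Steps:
D(p) = 9 (D(p) = 3**2 = 9)
I(P) = 0 (I(P) = -1*3*0 = -3*0 = 0)
((4*(-4))*6 - 48)*(I(7) + (D(-4) + 31)) = ((4*(-4))*6 - 48)*(0 + (9 + 31)) = (-16*6 - 48)*(0 + 40) = (-96 - 48)*40 = -144*40 = -5760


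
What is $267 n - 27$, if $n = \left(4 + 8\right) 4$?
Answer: $12789$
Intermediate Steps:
$n = 48$ ($n = 12 \cdot 4 = 48$)
$267 n - 27 = 267 \cdot 48 - 27 = 12816 - 27 = 12789$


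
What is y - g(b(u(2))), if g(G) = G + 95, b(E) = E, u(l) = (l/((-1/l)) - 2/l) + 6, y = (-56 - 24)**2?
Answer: 6304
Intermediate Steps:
y = 6400 (y = (-80)**2 = 6400)
u(l) = 6 - l**2 - 2/l (u(l) = (l*(-l) - 2/l) + 6 = (-l**2 - 2/l) + 6 = 6 - l**2 - 2/l)
g(G) = 95 + G
y - g(b(u(2))) = 6400 - (95 + (6 - 1*2**2 - 2/2)) = 6400 - (95 + (6 - 1*4 - 2*1/2)) = 6400 - (95 + (6 - 4 - 1)) = 6400 - (95 + 1) = 6400 - 1*96 = 6400 - 96 = 6304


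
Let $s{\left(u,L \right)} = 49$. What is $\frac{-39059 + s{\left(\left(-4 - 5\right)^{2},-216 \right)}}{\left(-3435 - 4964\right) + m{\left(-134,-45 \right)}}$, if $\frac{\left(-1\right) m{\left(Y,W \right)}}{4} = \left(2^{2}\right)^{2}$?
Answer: $\frac{39010}{8463} \approx 4.6095$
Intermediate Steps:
$m{\left(Y,W \right)} = -64$ ($m{\left(Y,W \right)} = - 4 \left(2^{2}\right)^{2} = - 4 \cdot 4^{2} = \left(-4\right) 16 = -64$)
$\frac{-39059 + s{\left(\left(-4 - 5\right)^{2},-216 \right)}}{\left(-3435 - 4964\right) + m{\left(-134,-45 \right)}} = \frac{-39059 + 49}{\left(-3435 - 4964\right) - 64} = - \frac{39010}{\left(-3435 - 4964\right) - 64} = - \frac{39010}{-8399 - 64} = - \frac{39010}{-8463} = \left(-39010\right) \left(- \frac{1}{8463}\right) = \frac{39010}{8463}$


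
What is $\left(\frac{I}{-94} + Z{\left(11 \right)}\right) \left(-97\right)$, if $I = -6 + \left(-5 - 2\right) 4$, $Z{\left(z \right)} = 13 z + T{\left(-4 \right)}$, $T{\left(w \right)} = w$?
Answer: $- \frac{635350}{47} \approx -13518.0$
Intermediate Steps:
$Z{\left(z \right)} = -4 + 13 z$ ($Z{\left(z \right)} = 13 z - 4 = -4 + 13 z$)
$I = -34$ ($I = -6 - 28 = -34$)
$\left(\frac{I}{-94} + Z{\left(11 \right)}\right) \left(-97\right) = \left(- \frac{34}{-94} + \left(-4 + 13 \cdot 11\right)\right) \left(-97\right) = \left(\left(-34\right) \left(- \frac{1}{94}\right) + \left(-4 + 143\right)\right) \left(-97\right) = \left(\frac{17}{47} + 139\right) \left(-97\right) = \frac{6550}{47} \left(-97\right) = - \frac{635350}{47}$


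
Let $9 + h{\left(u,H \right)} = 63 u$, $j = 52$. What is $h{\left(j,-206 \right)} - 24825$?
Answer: $-21558$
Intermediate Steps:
$h{\left(u,H \right)} = -9 + 63 u$
$h{\left(j,-206 \right)} - 24825 = \left(-9 + 63 \cdot 52\right) - 24825 = \left(-9 + 3276\right) - 24825 = 3267 - 24825 = -21558$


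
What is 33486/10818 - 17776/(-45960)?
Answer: 4007679/1150915 ≈ 3.4822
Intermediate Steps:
33486/10818 - 17776/(-45960) = 33486*(1/10818) - 17776*(-1/45960) = 5581/1803 + 2222/5745 = 4007679/1150915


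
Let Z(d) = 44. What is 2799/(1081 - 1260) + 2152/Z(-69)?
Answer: 65513/1969 ≈ 33.272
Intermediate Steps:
2799/(1081 - 1260) + 2152/Z(-69) = 2799/(1081 - 1260) + 2152/44 = 2799/(-179) + 2152*(1/44) = 2799*(-1/179) + 538/11 = -2799/179 + 538/11 = 65513/1969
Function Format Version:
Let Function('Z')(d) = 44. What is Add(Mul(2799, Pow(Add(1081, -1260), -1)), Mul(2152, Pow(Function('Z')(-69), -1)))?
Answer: Rational(65513, 1969) ≈ 33.272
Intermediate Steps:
Add(Mul(2799, Pow(Add(1081, -1260), -1)), Mul(2152, Pow(Function('Z')(-69), -1))) = Add(Mul(2799, Pow(Add(1081, -1260), -1)), Mul(2152, Pow(44, -1))) = Add(Mul(2799, Pow(-179, -1)), Mul(2152, Rational(1, 44))) = Add(Mul(2799, Rational(-1, 179)), Rational(538, 11)) = Add(Rational(-2799, 179), Rational(538, 11)) = Rational(65513, 1969)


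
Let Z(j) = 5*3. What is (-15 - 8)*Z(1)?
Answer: -345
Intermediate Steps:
Z(j) = 15
(-15 - 8)*Z(1) = (-15 - 8)*15 = -23*15 = -345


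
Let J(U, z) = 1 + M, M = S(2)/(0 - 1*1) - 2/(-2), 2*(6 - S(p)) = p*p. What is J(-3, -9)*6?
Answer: -12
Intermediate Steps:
S(p) = 6 - p²/2 (S(p) = 6 - p*p/2 = 6 - p²/2)
M = -3 (M = (6 - ½*2²)/(0 - 1*1) - 2/(-2) = (6 - ½*4)/(0 - 1) - 2*(-½) = (6 - 2)/(-1) + 1 = 4*(-1) + 1 = -4 + 1 = -3)
J(U, z) = -2 (J(U, z) = 1 - 3 = -2)
J(-3, -9)*6 = -2*6 = -12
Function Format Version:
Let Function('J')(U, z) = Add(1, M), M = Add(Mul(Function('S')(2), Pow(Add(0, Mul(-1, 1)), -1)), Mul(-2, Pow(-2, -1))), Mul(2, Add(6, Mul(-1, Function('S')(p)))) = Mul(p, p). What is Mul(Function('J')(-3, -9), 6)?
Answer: -12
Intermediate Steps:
Function('S')(p) = Add(6, Mul(Rational(-1, 2), Pow(p, 2))) (Function('S')(p) = Add(6, Mul(Rational(-1, 2), Mul(p, p))) = Add(6, Mul(Rational(-1, 2), Pow(p, 2))))
M = -3 (M = Add(Mul(Add(6, Mul(Rational(-1, 2), Pow(2, 2))), Pow(Add(0, Mul(-1, 1)), -1)), Mul(-2, Pow(-2, -1))) = Add(Mul(Add(6, Mul(Rational(-1, 2), 4)), Pow(Add(0, -1), -1)), Mul(-2, Rational(-1, 2))) = Add(Mul(Add(6, -2), Pow(-1, -1)), 1) = Add(Mul(4, -1), 1) = Add(-4, 1) = -3)
Function('J')(U, z) = -2 (Function('J')(U, z) = Add(1, -3) = -2)
Mul(Function('J')(-3, -9), 6) = Mul(-2, 6) = -12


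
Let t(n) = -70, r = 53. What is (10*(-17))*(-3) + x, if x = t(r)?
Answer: 440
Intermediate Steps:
x = -70
(10*(-17))*(-3) + x = (10*(-17))*(-3) - 70 = -170*(-3) - 70 = 510 - 70 = 440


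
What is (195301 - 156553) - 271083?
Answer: -232335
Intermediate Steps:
(195301 - 156553) - 271083 = 38748 - 271083 = -232335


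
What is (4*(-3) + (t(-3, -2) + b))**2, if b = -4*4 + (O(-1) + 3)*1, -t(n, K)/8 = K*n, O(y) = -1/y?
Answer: 5184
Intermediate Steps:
t(n, K) = -8*K*n
b = -12 (b = -4*4 + (-1/(-1) + 3)*1 = -16 + (-1*(-1) + 3)*1 = -16 + (1 + 3)*1 = -16 + 4*1 = -16 + 4 = -12)
(4*(-3) + (t(-3, -2) + b))**2 = (4*(-3) + (-8*(-2)*(-3) - 12))**2 = (-12 + (-48 - 12))**2 = (-12 - 60)**2 = (-72)**2 = 5184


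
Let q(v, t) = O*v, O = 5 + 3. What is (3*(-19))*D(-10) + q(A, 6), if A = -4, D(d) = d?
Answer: 538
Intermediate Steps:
O = 8
q(v, t) = 8*v
(3*(-19))*D(-10) + q(A, 6) = (3*(-19))*(-10) + 8*(-4) = -57*(-10) - 32 = 570 - 32 = 538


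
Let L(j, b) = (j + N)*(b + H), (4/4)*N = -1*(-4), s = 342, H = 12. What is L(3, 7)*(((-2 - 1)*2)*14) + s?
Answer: -10830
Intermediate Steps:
N = 4 (N = -1*(-4) = 4)
L(j, b) = (4 + j)*(12 + b) (L(j, b) = (j + 4)*(b + 12) = (4 + j)*(12 + b))
L(3, 7)*(((-2 - 1)*2)*14) + s = (48 + 4*7 + 12*3 + 7*3)*(((-2 - 1)*2)*14) + 342 = (48 + 28 + 36 + 21)*(-3*2*14) + 342 = 133*(-6*14) + 342 = 133*(-84) + 342 = -11172 + 342 = -10830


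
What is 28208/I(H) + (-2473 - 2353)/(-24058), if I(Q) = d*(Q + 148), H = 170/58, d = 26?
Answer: 5057355577/684462129 ≈ 7.3888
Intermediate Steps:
H = 85/29 (H = 170*(1/58) = 85/29 ≈ 2.9310)
I(Q) = 3848 + 26*Q (I(Q) = 26*(Q + 148) = 26*(148 + Q) = 3848 + 26*Q)
28208/I(H) + (-2473 - 2353)/(-24058) = 28208/(3848 + 26*(85/29)) + (-2473 - 2353)/(-24058) = 28208/(3848 + 2210/29) - 4826*(-1/24058) = 28208/(113802/29) + 2413/12029 = 28208*(29/113802) + 2413/12029 = 409016/56901 + 2413/12029 = 5057355577/684462129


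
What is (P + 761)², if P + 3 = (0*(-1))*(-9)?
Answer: 574564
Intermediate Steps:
P = -3 (P = -3 + (0*(-1))*(-9) = -3 + 0*(-9) = -3 + 0 = -3)
(P + 761)² = (-3 + 761)² = 758² = 574564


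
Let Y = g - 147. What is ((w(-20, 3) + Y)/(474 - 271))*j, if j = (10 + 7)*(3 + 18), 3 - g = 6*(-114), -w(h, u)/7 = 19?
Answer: 20757/29 ≈ 715.76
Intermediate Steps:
w(h, u) = -133 (w(h, u) = -7*19 = -133)
g = 687 (g = 3 - 6*(-114) = 3 - 1*(-684) = 3 + 684 = 687)
j = 357 (j = 17*21 = 357)
Y = 540 (Y = 687 - 147 = 540)
((w(-20, 3) + Y)/(474 - 271))*j = ((-133 + 540)/(474 - 271))*357 = (407/203)*357 = 20757/29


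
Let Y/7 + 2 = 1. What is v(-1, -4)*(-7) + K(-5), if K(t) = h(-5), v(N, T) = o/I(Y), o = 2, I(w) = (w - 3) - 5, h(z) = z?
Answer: -61/15 ≈ -4.0667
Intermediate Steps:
Y = -7 (Y = -14 + 7*1 = -14 + 7 = -7)
I(w) = -8 + w (I(w) = (-3 + w) - 5 = -8 + w)
v(N, T) = -2/15 (v(N, T) = 2/(-8 - 7) = 2/(-15) = 2*(-1/15) = -2/15)
K(t) = -5
v(-1, -4)*(-7) + K(-5) = -2/15*(-7) - 5 = 14/15 - 5 = -61/15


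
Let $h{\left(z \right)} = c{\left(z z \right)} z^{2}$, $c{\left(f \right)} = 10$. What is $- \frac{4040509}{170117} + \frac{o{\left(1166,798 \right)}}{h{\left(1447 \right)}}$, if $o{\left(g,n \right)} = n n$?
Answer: $- \frac{42246104950871}{1780962528265} \approx -23.721$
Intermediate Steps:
$o{\left(g,n \right)} = n^{2}$
$h{\left(z \right)} = 10 z^{2}$
$- \frac{4040509}{170117} + \frac{o{\left(1166,798 \right)}}{h{\left(1447 \right)}} = - \frac{4040509}{170117} + \frac{798^{2}}{10 \cdot 1447^{2}} = \left(-4040509\right) \frac{1}{170117} + \frac{636804}{10 \cdot 2093809} = - \frac{4040509}{170117} + \frac{636804}{20938090} = - \frac{4040509}{170117} + 636804 \cdot \frac{1}{20938090} = - \frac{4040509}{170117} + \frac{318402}{10469045} = - \frac{42246104950871}{1780962528265}$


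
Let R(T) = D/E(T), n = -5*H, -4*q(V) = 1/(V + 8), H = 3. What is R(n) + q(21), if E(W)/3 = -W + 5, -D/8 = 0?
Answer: -1/116 ≈ -0.0086207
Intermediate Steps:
D = 0 (D = -8*0 = 0)
E(W) = 15 - 3*W (E(W) = 3*(-W + 5) = 3*(5 - W) = 15 - 3*W)
q(V) = -1/(4*(8 + V)) (q(V) = -1/(4*(V + 8)) = -1/(4*(8 + V)))
n = -15 (n = -5*3 = -15)
R(T) = 0 (R(T) = 0/(15 - 3*T) = 0)
R(n) + q(21) = 0 - 1/(32 + 4*21) = 0 - 1/(32 + 84) = 0 - 1/116 = -1/116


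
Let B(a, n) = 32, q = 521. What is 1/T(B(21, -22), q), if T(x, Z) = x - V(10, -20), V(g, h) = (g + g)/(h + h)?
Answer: 2/65 ≈ 0.030769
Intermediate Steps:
V(g, h) = g/h (V(g, h) = (2*g)/((2*h)) = (2*g)*(1/(2*h)) = g/h)
T(x, Z) = ½ + x (T(x, Z) = x - 10/(-20) = x - 10*(-1)/20 = x - 1*(-½) = x + ½ = ½ + x)
1/T(B(21, -22), q) = 1/(½ + 32) = 1/(65/2) = 2/65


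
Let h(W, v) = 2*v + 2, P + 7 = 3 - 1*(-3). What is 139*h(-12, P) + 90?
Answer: 90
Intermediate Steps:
P = -1 (P = -7 + (3 - 1*(-3)) = -7 + (3 + 3) = -7 + 6 = -1)
h(W, v) = 2 + 2*v
139*h(-12, P) + 90 = 139*(2 + 2*(-1)) + 90 = 139*(2 - 2) + 90 = 139*0 + 90 = 0 + 90 = 90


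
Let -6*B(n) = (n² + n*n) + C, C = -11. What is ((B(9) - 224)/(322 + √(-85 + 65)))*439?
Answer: -105665105/311112 + 656305*I*√5/311112 ≈ -339.64 + 4.7171*I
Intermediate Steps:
B(n) = 11/6 - n²/3 (B(n) = -((n² + n*n) - 11)/6 = -((n² + n²) - 11)/6 = -(2*n² - 11)/6 = -(-11 + 2*n²)/6 = 11/6 - n²/3)
((B(9) - 224)/(322 + √(-85 + 65)))*439 = (((11/6 - ⅓*9²) - 224)/(322 + √(-85 + 65)))*439 = (((11/6 - ⅓*81) - 224)/(322 + √(-20)))*439 = (((11/6 - 27) - 224)/(322 + 2*I*√5))*439 = ((-151/6 - 224)/(322 + 2*I*√5))*439 = -1495/(6*(322 + 2*I*√5))*439 = -656305/(6*(322 + 2*I*√5))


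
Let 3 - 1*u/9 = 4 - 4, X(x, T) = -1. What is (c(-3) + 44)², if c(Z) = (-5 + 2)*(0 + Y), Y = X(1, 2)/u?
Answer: 157609/81 ≈ 1945.8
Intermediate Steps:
u = 27 (u = 27 - 9*(4 - 4) = 27 - 9*0 = 27 + 0 = 27)
Y = -1/27 ≈ -0.037037
c(Z) = ⅑ (c(Z) = (-5 + 2)*(0 - 1/27) = -3*(-1/27) = ⅑)
(c(-3) + 44)² = (⅑ + 44)² = (397/9)² = 157609/81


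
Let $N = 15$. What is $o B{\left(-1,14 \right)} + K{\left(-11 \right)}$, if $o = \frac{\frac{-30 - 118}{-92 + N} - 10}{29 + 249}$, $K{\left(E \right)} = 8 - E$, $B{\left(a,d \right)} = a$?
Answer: $\frac{203668}{10703} \approx 19.029$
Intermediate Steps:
$o = - \frac{311}{10703}$ ($o = \frac{\frac{-30 - 118}{-92 + 15} - 10}{29 + 249} = \frac{- \frac{148}{-77} - 10}{278} = \left(\left(-148\right) \left(- \frac{1}{77}\right) - 10\right) \frac{1}{278} = \left(\frac{148}{77} - 10\right) \frac{1}{278} = \left(- \frac{622}{77}\right) \frac{1}{278} = - \frac{311}{10703} \approx -0.029057$)
$o B{\left(-1,14 \right)} + K{\left(-11 \right)} = \left(- \frac{311}{10703}\right) \left(-1\right) + \left(8 - -11\right) = \frac{311}{10703} + \left(8 + 11\right) = \frac{311}{10703} + 19 = \frac{203668}{10703}$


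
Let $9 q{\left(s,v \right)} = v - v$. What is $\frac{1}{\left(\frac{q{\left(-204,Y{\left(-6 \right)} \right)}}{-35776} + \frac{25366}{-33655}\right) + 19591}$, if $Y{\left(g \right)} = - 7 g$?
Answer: $\frac{33655}{659309739} \approx 5.1046 \cdot 10^{-5}$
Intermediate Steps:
$q{\left(s,v \right)} = 0$ ($q{\left(s,v \right)} = \frac{v - v}{9} = \frac{1}{9} \cdot 0 = 0$)
$\frac{1}{\left(\frac{q{\left(-204,Y{\left(-6 \right)} \right)}}{-35776} + \frac{25366}{-33655}\right) + 19591} = \frac{1}{\left(\frac{0}{-35776} + \frac{25366}{-33655}\right) + 19591} = \frac{1}{\left(0 \left(- \frac{1}{35776}\right) + 25366 \left(- \frac{1}{33655}\right)\right) + 19591} = \frac{1}{\left(0 - \frac{25366}{33655}\right) + 19591} = \frac{1}{- \frac{25366}{33655} + 19591} = \frac{1}{\frac{659309739}{33655}} = \frac{33655}{659309739}$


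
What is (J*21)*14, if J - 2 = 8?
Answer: 2940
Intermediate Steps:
J = 10 (J = 2 + 8 = 10)
(J*21)*14 = (10*21)*14 = 210*14 = 2940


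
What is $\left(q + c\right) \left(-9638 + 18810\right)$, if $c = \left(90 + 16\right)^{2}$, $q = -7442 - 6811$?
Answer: $-27671924$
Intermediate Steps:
$q = -14253$ ($q = -7442 - 6811 = -14253$)
$c = 11236$ ($c = 106^{2} = 11236$)
$\left(q + c\right) \left(-9638 + 18810\right) = \left(-14253 + 11236\right) \left(-9638 + 18810\right) = \left(-3017\right) 9172 = -27671924$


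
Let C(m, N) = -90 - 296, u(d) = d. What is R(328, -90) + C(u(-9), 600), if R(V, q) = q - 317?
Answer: -793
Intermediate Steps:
R(V, q) = -317 + q
C(m, N) = -386
R(328, -90) + C(u(-9), 600) = (-317 - 90) - 386 = -407 - 386 = -793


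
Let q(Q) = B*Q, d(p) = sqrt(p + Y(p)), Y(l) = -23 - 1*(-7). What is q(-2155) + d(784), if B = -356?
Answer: 767180 + 16*sqrt(3) ≈ 7.6721e+5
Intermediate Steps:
Y(l) = -16 (Y(l) = -23 + 7 = -16)
d(p) = sqrt(-16 + p) (d(p) = sqrt(p - 16) = sqrt(-16 + p))
q(Q) = -356*Q
q(-2155) + d(784) = -356*(-2155) + sqrt(-16 + 784) = 767180 + sqrt(768) = 767180 + 16*sqrt(3)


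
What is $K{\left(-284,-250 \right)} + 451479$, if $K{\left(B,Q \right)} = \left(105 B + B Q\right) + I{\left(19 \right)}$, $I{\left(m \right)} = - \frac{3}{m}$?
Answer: $\frac{9360518}{19} \approx 4.9266 \cdot 10^{5}$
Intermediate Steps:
$K{\left(B,Q \right)} = - \frac{3}{19} + 105 B + B Q$ ($K{\left(B,Q \right)} = \left(105 B + B Q\right) - \frac{3}{19} = - \frac{3}{19} + 105 B + B Q$)
$K{\left(-284,-250 \right)} + 451479 = \left(- \frac{3}{19} + 105 \left(-284\right) - -71000\right) + 451479 = \left(- \frac{3}{19} - 29820 + 71000\right) + 451479 = \frac{782417}{19} + 451479 = \frac{9360518}{19}$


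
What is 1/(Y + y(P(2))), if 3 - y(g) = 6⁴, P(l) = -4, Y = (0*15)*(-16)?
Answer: -1/1293 ≈ -0.00077340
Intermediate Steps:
Y = 0 (Y = 0*(-16) = 0)
y(g) = -1293 (y(g) = 3 - 1*6⁴ = 3 - 1*1296 = 3 - 1296 = -1293)
1/(Y + y(P(2))) = 1/(0 - 1293) = 1/(-1293) = -1/1293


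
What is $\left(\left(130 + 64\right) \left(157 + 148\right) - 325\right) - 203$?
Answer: $58642$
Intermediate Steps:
$\left(\left(130 + 64\right) \left(157 + 148\right) - 325\right) - 203 = \left(194 \cdot 305 - 325\right) - 203 = \left(59170 - 325\right) - 203 = 58845 - 203 = 58642$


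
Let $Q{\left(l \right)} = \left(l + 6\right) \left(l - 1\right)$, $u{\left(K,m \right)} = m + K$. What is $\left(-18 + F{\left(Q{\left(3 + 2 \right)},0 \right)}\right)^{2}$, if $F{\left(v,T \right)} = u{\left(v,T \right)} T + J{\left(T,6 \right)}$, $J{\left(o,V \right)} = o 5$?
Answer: $324$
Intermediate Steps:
$u{\left(K,m \right)} = K + m$
$J{\left(o,V \right)} = 5 o$
$Q{\left(l \right)} = \left(-1 + l\right) \left(6 + l\right)$ ($Q{\left(l \right)} = \left(6 + l\right) \left(-1 + l\right) = \left(-1 + l\right) \left(6 + l\right)$)
$F{\left(v,T \right)} = 5 T + T \left(T + v\right)$ ($F{\left(v,T \right)} = \left(v + T\right) T + 5 T = \left(T + v\right) T + 5 T = T \left(T + v\right) + 5 T = 5 T + T \left(T + v\right)$)
$\left(-18 + F{\left(Q{\left(3 + 2 \right)},0 \right)}\right)^{2} = \left(-18 + 0 \left(5 + 0 + \left(-6 + \left(3 + 2\right)^{2} + 5 \left(3 + 2\right)\right)\right)\right)^{2} = \left(-18 + 0 \left(5 + 0 + \left(-6 + 5^{2} + 5 \cdot 5\right)\right)\right)^{2} = \left(-18 + 0 \left(5 + 0 + \left(-6 + 25 + 25\right)\right)\right)^{2} = \left(-18 + 0 \left(5 + 0 + 44\right)\right)^{2} = \left(-18 + 0 \cdot 49\right)^{2} = \left(-18 + 0\right)^{2} = \left(-18\right)^{2} = 324$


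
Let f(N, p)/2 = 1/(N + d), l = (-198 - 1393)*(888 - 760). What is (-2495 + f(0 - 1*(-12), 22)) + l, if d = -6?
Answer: -618428/3 ≈ -2.0614e+5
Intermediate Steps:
l = -203648 (l = -1591*128 = -203648)
f(N, p) = 2/(-6 + N) (f(N, p) = 2/(N - 6) = 2/(-6 + N))
(-2495 + f(0 - 1*(-12), 22)) + l = (-2495 + 2/(-6 + (0 - 1*(-12)))) - 203648 = (-2495 + 2/(-6 + (0 + 12))) - 203648 = (-2495 + 2/(-6 + 12)) - 203648 = (-2495 + 2/6) - 203648 = (-2495 + 2*(⅙)) - 203648 = (-2495 + ⅓) - 203648 = -7484/3 - 203648 = -618428/3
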